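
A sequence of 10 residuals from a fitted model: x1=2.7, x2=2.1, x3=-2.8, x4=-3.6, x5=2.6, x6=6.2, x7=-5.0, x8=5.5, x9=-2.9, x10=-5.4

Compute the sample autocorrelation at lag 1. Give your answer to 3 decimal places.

-0.247

Mean x̄ = (2.7 + 2.1 − 2.8 − 3.6 + 2.6 + 6.2 − 5.0 + 5.5 − 2.9 − 5.4)/10 = -0.0600
Numerator Σ_{t=1}^{9}(x_t−x̄)(x_{t+1}−x̄) = -42.0376
Denominator Σ(x_t−x̄)² = 170.4840
r_1 = -42.0376 / 170.4840 = -0.247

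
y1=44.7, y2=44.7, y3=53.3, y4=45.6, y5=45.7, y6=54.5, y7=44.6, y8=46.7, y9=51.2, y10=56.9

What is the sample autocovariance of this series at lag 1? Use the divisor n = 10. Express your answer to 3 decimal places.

Mean ȳ = (44.7 + 44.7 + 53.3 + 45.6 + 45.7 + 54.5 + 44.6 + 46.7 + 51.2 + 56.9)/10 = 48.7900
Σ_{t=1}^{9}(y_t−ȳ)(y_{t+1}−ȳ) = -24.5511
γ_1 = -24.5511 / 10 = -2.455

-2.455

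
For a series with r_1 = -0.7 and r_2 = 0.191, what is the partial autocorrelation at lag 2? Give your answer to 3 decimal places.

-0.586

φ_{22} = (r_2 − r_1²) / (1 − r_1²)
r_1² = (-0.7)² = 0.49
Numerator = 0.191 − 0.4900 = -0.2990; denominator = 1 − 0.4900 = 0.5100
φ_{22} = -0.2990 / 0.5100 = -0.586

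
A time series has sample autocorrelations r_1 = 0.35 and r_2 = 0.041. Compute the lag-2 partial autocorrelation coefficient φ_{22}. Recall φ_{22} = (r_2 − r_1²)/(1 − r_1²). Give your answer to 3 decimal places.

-0.093

φ_{22} = (r_2 − r_1²) / (1 − r_1²)
r_1² = (0.35)² = 0.1225
Numerator = 0.041 − 0.1225 = -0.0815; denominator = 1 − 0.1225 = 0.8775
φ_{22} = -0.0815 / 0.8775 = -0.093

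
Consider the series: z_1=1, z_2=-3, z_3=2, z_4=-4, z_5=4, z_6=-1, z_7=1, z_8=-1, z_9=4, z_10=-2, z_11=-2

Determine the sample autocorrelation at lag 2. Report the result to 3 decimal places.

0.404

Mean z̄ = (1 − 3 + 2 − 4 + 4 − 1 + 1 − 1 + 4 − 2 − 2)/11 = -0.0909
Numerator Σ_{t=1}^{9}(z_t−z̄)(z_{t+2}−z̄) = 29.4380
Denominator Σ(z_t−z̄)² = 72.9091
r_2 = 29.4380 / 72.9091 = 0.404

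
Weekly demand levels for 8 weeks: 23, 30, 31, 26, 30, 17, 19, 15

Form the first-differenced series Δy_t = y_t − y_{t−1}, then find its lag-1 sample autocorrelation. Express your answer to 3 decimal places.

-0.435

First differences Δy: 7, 1, -5, 4, -13, 2, -4
Mean of differences = -1.1429
Numerator Σ(Δy_t−Δȳ)(Δy_{t+1}−Δȳ) = -117.8776
Denominator Σ(Δy_t−Δȳ)² = 270.8571
r_1(Δy) = -117.8776 / 270.8571 = -0.435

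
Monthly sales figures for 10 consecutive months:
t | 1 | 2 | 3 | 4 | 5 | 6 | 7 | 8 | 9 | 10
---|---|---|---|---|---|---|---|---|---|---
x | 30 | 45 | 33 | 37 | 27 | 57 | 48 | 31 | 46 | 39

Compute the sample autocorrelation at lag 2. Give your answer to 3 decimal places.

-0.136

Mean x̄ = (30 + 45 + 33 + 37 + 27 + 57 + 48 + 31 + 46 + 39)/10 = 39.3000
Numerator Σ_{t=1}^{8}(x_t−x̄)(x_{t+2}−x̄) = -110.8800
Denominator Σ(x_t−x̄)² = 818.1000
r_2 = -110.8800 / 818.1000 = -0.136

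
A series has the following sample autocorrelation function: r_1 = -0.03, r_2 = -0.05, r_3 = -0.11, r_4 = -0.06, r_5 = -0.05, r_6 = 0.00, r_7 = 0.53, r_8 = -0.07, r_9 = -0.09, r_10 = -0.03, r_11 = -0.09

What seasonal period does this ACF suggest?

The largest autocorrelation is r_7 = 0.53; the remaining lags stay at or below 0.00.
The dominant spike at lag 7 indicates a seasonal period of 7.

7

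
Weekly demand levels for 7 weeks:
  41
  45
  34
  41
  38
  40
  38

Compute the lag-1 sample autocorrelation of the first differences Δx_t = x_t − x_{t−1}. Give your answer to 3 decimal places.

First differences Δx: 4, -11, 7, -3, 2, -2
Mean of differences = -0.5000
Numerator Σ(Δx_t−Δx̄)(Δx_{t+1}−Δx̄) = -154.7500
Denominator Σ(Δx_t−Δx̄)² = 201.5000
r_1(Δx) = -154.7500 / 201.5000 = -0.768

-0.768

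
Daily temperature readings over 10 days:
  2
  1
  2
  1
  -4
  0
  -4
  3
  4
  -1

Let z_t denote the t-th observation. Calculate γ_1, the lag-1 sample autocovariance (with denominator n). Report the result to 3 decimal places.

-0.336

Mean z̄ = (2 + 1 + 2 + 1 − 4 + 0 − 4 + 3 + 4 − 1)/10 = 0.4000
Σ_{t=1}^{9}(z_t−z̄)(z_{t+1}−z̄) = -3.3600
γ_1 = -3.3600 / 10 = -0.336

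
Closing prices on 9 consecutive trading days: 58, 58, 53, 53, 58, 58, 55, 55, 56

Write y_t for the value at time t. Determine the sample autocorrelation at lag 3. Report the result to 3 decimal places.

Mean ȳ = (58 + 58 + 53 + 53 + 58 + 58 + 55 + 55 + 56)/9 = 56.0000
Numerator Σ_{t=1}^{6}(y_t−ȳ)(y_{t+3}−ȳ) = -7.0000
Denominator Σ(y_t−ȳ)² = 36.0000
r_3 = -7.0000 / 36.0000 = -0.194

-0.194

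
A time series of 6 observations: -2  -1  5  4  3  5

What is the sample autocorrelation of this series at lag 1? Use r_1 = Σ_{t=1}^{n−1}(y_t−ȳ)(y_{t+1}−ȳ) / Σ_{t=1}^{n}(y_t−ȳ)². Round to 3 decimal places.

0.272

Mean ȳ = (-2 − 1 + 5 + 4 + 3 + 5)/6 = 2.3333
Deviations from mean: -4.3333, -3.3333, 2.6667, 1.6667, 0.6667, 2.6667
Σ(y_t−ȳ)(y_{t+1}−ȳ) = (14.4444) + (-8.8889) + (4.4444) + (1.1111) + (1.7778) = 12.8889
Denominator Σ(y_t−ȳ)² = 47.3333
r_1 = 12.8889 / 47.3333 = 0.272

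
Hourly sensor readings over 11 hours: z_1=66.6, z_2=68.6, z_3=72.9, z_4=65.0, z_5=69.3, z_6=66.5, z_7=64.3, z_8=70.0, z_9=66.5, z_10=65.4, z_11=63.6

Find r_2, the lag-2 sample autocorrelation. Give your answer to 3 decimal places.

Mean z̄ = (66.6 + 68.6 + 72.9 + 65.0 + 69.3 + 66.5 + 64.3 + 70.0 + 66.5 + 65.4 + 63.6)/11 = 67.1545
Numerator Σ_{t=1}^{9}(z_t−z̄)(z_{t+2}−z̄) = -1.3478
Denominator Σ(z_t−z̄)² = 77.4673
r_2 = -1.3478 / 77.4673 = -0.017

-0.017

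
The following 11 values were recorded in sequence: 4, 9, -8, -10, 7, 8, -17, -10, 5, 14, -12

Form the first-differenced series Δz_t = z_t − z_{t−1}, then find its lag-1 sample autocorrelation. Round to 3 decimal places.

-0.115

First differences Δz: 5, -17, -2, 17, 1, -25, 7, 15, 9, -26
Mean of differences = -1.6000
Numerator Σ(Δz_t−Δz̄)(Δz_{t+1}−Δz̄) = -256.5600
Denominator Σ(Δz_t−Δz̄)² = 2238.4000
r_1(Δz) = -256.5600 / 2238.4000 = -0.115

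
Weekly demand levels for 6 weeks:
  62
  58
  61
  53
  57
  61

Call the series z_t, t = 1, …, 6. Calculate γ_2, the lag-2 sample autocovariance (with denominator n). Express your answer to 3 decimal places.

Mean z̄ = (62 + 58 + 61 + 53 + 57 + 61)/6 = 58.6667
Deviations: 3.3333, -0.6667, 2.3333, -5.6667, -1.6667, 2.3333
Σ_{t=1}^{4}(z_t−z̄)(z_{t+2}−z̄) = -5.5556
γ_2 = -5.5556 / 6 = -0.926

-0.926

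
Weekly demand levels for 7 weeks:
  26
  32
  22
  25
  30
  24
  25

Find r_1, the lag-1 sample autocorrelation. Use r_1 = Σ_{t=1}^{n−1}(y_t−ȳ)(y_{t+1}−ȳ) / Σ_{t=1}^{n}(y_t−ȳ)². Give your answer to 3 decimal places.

Mean ȳ = (26 + 32 + 22 + 25 + 30 + 24 + 25)/7 = 26.2857
Numerator Σ_{t=1}^{6}(y_t−ȳ)(y_{t+1}−ȳ) = -30.9388
Denominator Σ(y_t−ȳ)² = 73.4286
r_1 = -30.9388 / 73.4286 = -0.421

-0.421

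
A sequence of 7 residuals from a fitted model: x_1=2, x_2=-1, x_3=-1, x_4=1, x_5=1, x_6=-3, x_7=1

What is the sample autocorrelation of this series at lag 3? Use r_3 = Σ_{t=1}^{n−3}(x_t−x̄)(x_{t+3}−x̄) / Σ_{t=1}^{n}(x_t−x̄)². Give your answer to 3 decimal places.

0.278

Mean x̄ = (2 − 1 − 1 + 1 + 1 − 3 + 1)/7 = 0.0000
Deviations from mean: 2.0000, -1.0000, -1.0000, 1.0000, 1.0000, -3.0000, 1.0000
Σ(x_t−x̄)(x_{t+3}−x̄) = (2.0000) + (-1.0000) + (3.0000) + (1.0000) = 5.0000
Denominator Σ(x_t−x̄)² = 18.0000
r_3 = 5.0000 / 18.0000 = 0.278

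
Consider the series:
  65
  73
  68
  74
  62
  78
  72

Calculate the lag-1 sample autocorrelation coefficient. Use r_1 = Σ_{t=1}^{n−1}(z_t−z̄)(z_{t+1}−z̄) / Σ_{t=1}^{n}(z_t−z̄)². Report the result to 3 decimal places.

Mean z̄ = (65 + 73 + 68 + 74 + 62 + 78 + 72)/7 = 70.2857
Deviations from mean: -5.2857, 2.7143, -2.2857, 3.7143, -8.2857, 7.7143, 1.7143
Σ(z_t−z̄)(z_{t+1}−z̄) = (-14.3469) + (-6.2041) + (-8.4898) + (-30.7755) + (-63.9184) + (13.2245) = -110.5102
Denominator Σ(z_t−z̄)² = 185.4286
r_1 = -110.5102 / 185.4286 = -0.596

-0.596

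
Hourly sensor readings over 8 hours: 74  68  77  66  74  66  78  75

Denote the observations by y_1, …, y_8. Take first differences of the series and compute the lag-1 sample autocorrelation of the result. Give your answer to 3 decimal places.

First differences Δy: -6, 9, -11, 8, -8, 12, -3
Mean of differences = 0.1429
Numerator Σ(Δy_t−Δȳ)(Δy_{t+1}−Δȳ) = -438.4490
Denominator Σ(Δy_t−Δȳ)² = 518.8571
r_1(Δy) = -438.4490 / 518.8571 = -0.845

-0.845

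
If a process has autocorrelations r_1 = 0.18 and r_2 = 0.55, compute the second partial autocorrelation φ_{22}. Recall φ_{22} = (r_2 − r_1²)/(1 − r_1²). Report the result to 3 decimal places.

0.535

φ_{22} = (r_2 − r_1²) / (1 − r_1²)
r_1² = (0.18)² = 0.0324
Numerator = 0.55 − 0.0324 = 0.5176; denominator = 1 − 0.0324 = 0.9676
φ_{22} = 0.5176 / 0.9676 = 0.535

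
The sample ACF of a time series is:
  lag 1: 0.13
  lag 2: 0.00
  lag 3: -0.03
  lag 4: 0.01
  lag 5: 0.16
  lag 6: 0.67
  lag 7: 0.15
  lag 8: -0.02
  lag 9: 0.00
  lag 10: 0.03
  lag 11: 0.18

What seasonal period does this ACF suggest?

6

The largest autocorrelation is r_6 = 0.67; the remaining lags stay at or below 0.18.
The dominant spike at lag 6 indicates a seasonal period of 6.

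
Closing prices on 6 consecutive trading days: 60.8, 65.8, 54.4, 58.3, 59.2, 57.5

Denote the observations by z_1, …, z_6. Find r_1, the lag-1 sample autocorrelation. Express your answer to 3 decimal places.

-0.233

Mean z̄ = (60.8 + 65.8 + 54.4 + 58.3 + 59.2 + 57.5)/6 = 59.3333
Deviations from mean: 1.4667, 6.4667, -4.9333, -1.0333, -0.1333, -1.8333
Σ(z_t−z̄)(z_{t+1}−z̄) = (9.4844) + (-31.9022) + (5.0978) + (0.1378) + (0.2444) = -16.9378
Denominator Σ(z_t−z̄)² = 72.7533
r_1 = -16.9378 / 72.7533 = -0.233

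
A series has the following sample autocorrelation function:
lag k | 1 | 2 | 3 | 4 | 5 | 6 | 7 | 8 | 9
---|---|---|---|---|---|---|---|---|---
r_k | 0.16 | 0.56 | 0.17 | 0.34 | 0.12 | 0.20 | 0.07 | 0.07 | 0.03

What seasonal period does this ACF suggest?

2

The largest autocorrelation is r_2 = 0.56, with weaker echoes at lags 4 (0.34) and 6 (0.20); the remaining lags stay at or below 0.17.
The dominant spike at lag 2 indicates a seasonal period of 2.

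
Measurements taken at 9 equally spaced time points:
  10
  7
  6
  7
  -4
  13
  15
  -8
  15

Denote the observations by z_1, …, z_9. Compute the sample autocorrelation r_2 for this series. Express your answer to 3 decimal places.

Mean z̄ = (10 + 7 + 6 + 7 − 4 + 13 + 15 − 8 + 15)/9 = 6.7778
Σ(z_t−z̄)(z_{t+2}−z̄) = (-2.5062) + (0.0494) + (8.3827) + (1.3827) + (-88.6173) + (-91.9506) + (67.6049) = -105.6543
Denominator Σ(z_t−z̄)² = 519.5556
r_2 = -105.6543 / 519.5556 = -0.203

-0.203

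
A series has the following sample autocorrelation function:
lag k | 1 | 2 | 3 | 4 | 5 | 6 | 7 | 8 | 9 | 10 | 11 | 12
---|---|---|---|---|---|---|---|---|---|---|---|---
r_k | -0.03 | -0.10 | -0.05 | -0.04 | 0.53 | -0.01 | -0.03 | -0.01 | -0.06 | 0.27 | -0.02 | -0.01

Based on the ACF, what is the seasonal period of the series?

5

The largest autocorrelation is r_5 = 0.53, with a weaker echo at lag 10 (0.27); the remaining lags stay at or below -0.01.
The dominant spike at lag 5 indicates a seasonal period of 5.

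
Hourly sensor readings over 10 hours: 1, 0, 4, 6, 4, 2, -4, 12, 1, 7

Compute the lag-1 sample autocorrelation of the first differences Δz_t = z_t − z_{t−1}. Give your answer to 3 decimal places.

First differences Δz: -1, 4, 2, -2, -2, -6, 16, -11, 6
Mean of differences = 0.6667
Numerator Σ(Δz_t−Δz̄)(Δz_{t+1}−Δz̄) = -323.1111
Denominator Σ(Δz_t−Δz̄)² = 474.0000
r_1(Δz) = -323.1111 / 474.0000 = -0.682

-0.682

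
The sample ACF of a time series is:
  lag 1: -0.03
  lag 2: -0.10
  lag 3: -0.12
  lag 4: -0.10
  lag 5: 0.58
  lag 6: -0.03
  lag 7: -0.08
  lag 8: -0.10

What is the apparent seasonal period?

The largest autocorrelation is r_5 = 0.58; the remaining lags stay at or below -0.03.
The dominant spike at lag 5 indicates a seasonal period of 5.

5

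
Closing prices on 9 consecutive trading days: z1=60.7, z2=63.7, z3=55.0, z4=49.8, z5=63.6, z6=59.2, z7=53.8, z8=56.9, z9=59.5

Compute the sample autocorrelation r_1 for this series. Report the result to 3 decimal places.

-0.108

Mean z̄ = (60.7 + 63.7 + 55.0 + 49.8 + 63.6 + 59.2 + 53.8 + 56.9 + 59.5)/9 = 58.0222
Numerator Σ_{t=1}^{8}(z_t−z̄)(z_{t+1}−z̄) = -18.2916
Denominator Σ(z_t−z̄)² = 169.9156
r_1 = -18.2916 / 169.9156 = -0.108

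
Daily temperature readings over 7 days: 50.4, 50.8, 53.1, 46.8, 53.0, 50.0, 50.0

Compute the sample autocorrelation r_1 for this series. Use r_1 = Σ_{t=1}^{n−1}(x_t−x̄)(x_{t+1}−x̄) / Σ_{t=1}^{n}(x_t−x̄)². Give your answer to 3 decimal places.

Mean x̄ = (50.4 + 50.8 + 53.1 + 46.8 + 53.0 + 50.0 + 50.0)/7 = 50.5857
Σ(x_t−x̄)(x_{t+1}−x̄) = (-0.0398) + (0.5388) + (-9.5184) + (-9.1398) + (-1.4141) + (0.3431) = -19.2302
Denominator Σ(x_t−x̄)² = 27.2486
r_1 = -19.2302 / 27.2486 = -0.706

-0.706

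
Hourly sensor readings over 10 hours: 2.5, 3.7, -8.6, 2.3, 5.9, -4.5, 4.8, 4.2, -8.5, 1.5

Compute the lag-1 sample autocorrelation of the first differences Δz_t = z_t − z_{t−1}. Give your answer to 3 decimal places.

First differences Δz: 1.2, -12.3, 10.9, 3.6, -10.4, 9.3, -0.6, -12.7, 10.0
Mean of differences = -0.1111
Numerator Σ(Δz_t−Δz̄)(Δz_{t+1}−Δz̄) = -370.0779
Denominator Σ(Δz_t−Δz̄)² = 740.6889
r_1(Δz) = -370.0779 / 740.6889 = -0.500

-0.500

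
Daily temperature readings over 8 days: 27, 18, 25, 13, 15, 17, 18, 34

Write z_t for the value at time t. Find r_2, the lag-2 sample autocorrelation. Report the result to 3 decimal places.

0.057

Mean z̄ = (27 + 18 + 25 + 13 + 15 + 17 + 18 + 34)/8 = 20.8750
Deviations from mean: 6.1250, -2.8750, 4.1250, -7.8750, -5.8750, -3.8750, -2.8750, 13.1250
Σ(z_t−z̄)(z_{t+2}−z̄) = (25.2656) + (22.6406) + (-24.2344) + (30.5156) + (16.8906) + (-50.8594) = 20.2188
Denominator Σ(z_t−z̄)² = 354.8750
r_2 = 20.2188 / 354.8750 = 0.057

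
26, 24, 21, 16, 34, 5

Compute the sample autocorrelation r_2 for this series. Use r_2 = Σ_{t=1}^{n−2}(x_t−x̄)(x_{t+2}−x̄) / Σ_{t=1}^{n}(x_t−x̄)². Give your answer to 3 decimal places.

0.134

Mean x̄ = (26 + 24 + 21 + 16 + 34 + 5)/6 = 21.0000
Σ(x_t−x̄)(x_{t+2}−x̄) = (0.0000) + (-15.0000) + (0.0000) + (80.0000) = 65.0000
Denominator Σ(x_t−x̄)² = 484.0000
r_2 = 65.0000 / 484.0000 = 0.134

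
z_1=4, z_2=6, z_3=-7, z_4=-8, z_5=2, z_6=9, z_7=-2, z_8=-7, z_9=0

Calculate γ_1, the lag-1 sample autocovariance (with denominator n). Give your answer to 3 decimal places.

3.728

Mean z̄ = (4 + 6 − 7 − 8 + 2 + 9 − 2 − 7 + 0)/9 = -0.3333
Σ_{t=1}^{8}(z_t−z̄)(z_{t+1}−z̄) = 33.5556
γ_1 = 33.5556 / 9 = 3.728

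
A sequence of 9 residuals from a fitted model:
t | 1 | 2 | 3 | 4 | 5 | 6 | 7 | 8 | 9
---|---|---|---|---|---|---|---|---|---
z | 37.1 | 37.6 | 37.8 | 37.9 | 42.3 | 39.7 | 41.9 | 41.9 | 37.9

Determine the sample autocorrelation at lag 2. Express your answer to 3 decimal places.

0.155

Mean z̄ = (37.1 + 37.6 + 37.8 + 37.9 + 42.3 + 39.7 + 41.9 + 41.9 + 37.9)/9 = 39.3444
Σ(z_t−z̄)(z_{t+2}−z̄) = (3.4664) + (2.5198) + (-4.5647) + (-0.5136) + (7.5531) + (0.9086) + (-3.6914) = 5.6783
Denominator Σ(z_t−z̄)² = 36.5622
r_2 = 5.6783 / 36.5622 = 0.155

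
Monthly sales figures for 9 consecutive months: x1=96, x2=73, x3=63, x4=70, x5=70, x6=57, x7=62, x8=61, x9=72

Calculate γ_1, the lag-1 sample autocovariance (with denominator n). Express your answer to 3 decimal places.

21.321

Mean x̄ = (96 + 73 + 63 + 70 + 70 + 57 + 62 + 61 + 72)/9 = 69.3333
Σ_{t=1}^{8}(x_t−x̄)(x_{t+1}−x̄) = 191.8889
γ_1 = 191.8889 / 9 = 21.321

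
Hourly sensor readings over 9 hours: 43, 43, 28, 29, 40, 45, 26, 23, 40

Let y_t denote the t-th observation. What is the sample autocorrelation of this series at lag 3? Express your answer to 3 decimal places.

Mean ȳ = (43 + 43 + 28 + 29 + 40 + 45 + 26 + 23 + 40)/9 = 35.2222
Σ(y_t−ȳ)(y_{t+3}−ȳ) = (-48.3951) + (37.1605) + (-70.6173) + (57.3827) + (-58.3951) + (46.7160) = -36.1481
Denominator Σ(y_t−ȳ)² = 587.5556
r_3 = -36.1481 / 587.5556 = -0.062

-0.062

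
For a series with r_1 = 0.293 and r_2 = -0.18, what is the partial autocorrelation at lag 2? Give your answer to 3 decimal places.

φ_{22} = (r_2 − r_1²) / (1 − r_1²)
r_1² = (0.293)² = 0.085849
Numerator = -0.18 − 0.0858 = -0.2658; denominator = 1 − 0.0858 = 0.9142
φ_{22} = -0.2658 / 0.9142 = -0.291

-0.291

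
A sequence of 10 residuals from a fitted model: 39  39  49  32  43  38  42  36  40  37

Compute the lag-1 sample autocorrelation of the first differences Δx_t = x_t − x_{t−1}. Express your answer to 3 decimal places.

-0.804

First differences Δx: 0, 10, -17, 11, -5, 4, -6, 4, -3
Mean of differences = -0.2222
Numerator Σ(Δx_t−Δx̄)(Δx_{t+1}−Δx̄) = -491.8272
Denominator Σ(Δx_t−Δx̄)² = 611.5556
r_1(Δx) = -491.8272 / 611.5556 = -0.804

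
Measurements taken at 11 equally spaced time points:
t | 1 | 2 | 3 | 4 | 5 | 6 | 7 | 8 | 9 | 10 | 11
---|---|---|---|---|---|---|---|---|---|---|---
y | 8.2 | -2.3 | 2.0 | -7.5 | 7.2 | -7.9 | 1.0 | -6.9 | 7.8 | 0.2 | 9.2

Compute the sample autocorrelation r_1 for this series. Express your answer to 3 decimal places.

-0.486

Mean ȳ = (8.2 − 2.3 + 2.0 − 7.5 + 7.2 − 7.9 + 1.0 − 6.9 + 7.8 + 0.2 + 9.2)/11 = 1.0000
Numerator Σ_{t=1}^{10}(y_t−ȳ)(y_{t+1}−ȳ) = -209.1600
Denominator Σ(y_t−ȳ)² = 430.1600
r_1 = -209.1600 / 430.1600 = -0.486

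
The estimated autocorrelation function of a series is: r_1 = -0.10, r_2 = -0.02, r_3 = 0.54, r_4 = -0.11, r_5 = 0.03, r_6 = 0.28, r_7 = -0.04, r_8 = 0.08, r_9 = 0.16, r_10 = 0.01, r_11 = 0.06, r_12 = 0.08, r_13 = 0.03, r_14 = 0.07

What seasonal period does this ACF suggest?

3

The largest autocorrelation is r_3 = 0.54, with weaker echoes at lags 6 (0.28) and 9 (0.16); the remaining lags stay at or below 0.08.
The dominant spike at lag 3 indicates a seasonal period of 3.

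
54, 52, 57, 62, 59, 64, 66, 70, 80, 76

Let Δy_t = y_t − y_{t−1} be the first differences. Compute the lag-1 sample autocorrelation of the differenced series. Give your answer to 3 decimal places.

First differences Δy: -2, 5, 5, -3, 5, 2, 4, 10, -4
Mean of differences = 2.4444
Numerator Σ(Δy_t−Δȳ)(Δy_{t+1}−Δȳ) = -71.4198
Denominator Σ(Δy_t−Δȳ)² = 170.2222
r_1(Δy) = -71.4198 / 170.2222 = -0.420

-0.420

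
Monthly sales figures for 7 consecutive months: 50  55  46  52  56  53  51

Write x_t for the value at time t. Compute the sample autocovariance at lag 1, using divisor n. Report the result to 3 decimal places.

-2.962

Mean x̄ = (50 + 55 + 46 + 52 + 56 + 53 + 51)/7 = 51.8571
Σ_{t=1}^{6}(x_t−x̄)(x_{t+1}−x̄) = -20.7347
γ_1 = -20.7347 / 7 = -2.962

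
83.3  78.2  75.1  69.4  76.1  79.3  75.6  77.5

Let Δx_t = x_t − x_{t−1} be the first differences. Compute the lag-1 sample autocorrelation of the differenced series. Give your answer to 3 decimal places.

First differences Δx: -5.1, -3.1, -5.7, 6.7, 3.2, -3.7, 1.9
Mean of differences = -0.8286
Numerator Σ(Δx_t−Δx̄)(Δx_{t+1}−Δx̄) = -4.9808
Denominator Σ(Δx_t−Δx̄)² = 135.7343
r_1(Δx) = -4.9808 / 135.7343 = -0.037

-0.037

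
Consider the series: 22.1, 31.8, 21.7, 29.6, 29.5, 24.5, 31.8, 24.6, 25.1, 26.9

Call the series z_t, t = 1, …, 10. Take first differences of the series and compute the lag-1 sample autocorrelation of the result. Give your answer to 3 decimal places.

-0.684

First differences Δz: 9.7, -10.1, 7.9, -0.1, -5.0, 7.3, -7.2, 0.5, 1.8
Mean of differences = 0.5333
Numerator Σ(Δz_t−Δz̄)(Δz_{t+1}−Δz̄) = -266.5211
Denominator Σ(Δz_t−Δz̄)² = 389.5800
r_1(Δz) = -266.5211 / 389.5800 = -0.684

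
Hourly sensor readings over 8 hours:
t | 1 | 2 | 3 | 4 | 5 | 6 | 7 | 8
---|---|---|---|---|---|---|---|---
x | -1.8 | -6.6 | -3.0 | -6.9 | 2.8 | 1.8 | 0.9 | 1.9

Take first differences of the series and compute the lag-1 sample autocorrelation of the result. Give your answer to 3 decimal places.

-0.569

First differences Δx: -4.8, 3.6, -3.9, 9.7, -1.0, -0.9, 1.0
Mean of differences = 0.5286
Numerator Σ(Δx_t−Δx̄)(Δx_{t+1}−Δx̄) = -83.0937
Denominator Σ(Δx_t−Δx̄)² = 146.1543
r_1(Δx) = -83.0937 / 146.1543 = -0.569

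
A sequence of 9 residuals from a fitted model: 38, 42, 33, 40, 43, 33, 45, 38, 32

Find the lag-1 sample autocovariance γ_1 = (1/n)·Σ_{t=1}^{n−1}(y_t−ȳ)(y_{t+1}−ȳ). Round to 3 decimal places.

-9.092

Mean ȳ = (38 + 42 + 33 + 40 + 43 + 33 + 45 + 38 + 32)/9 = 38.2222
Σ_{t=1}^{8}(y_t−ȳ)(y_{t+1}−ȳ) = -81.8272
γ_1 = -81.8272 / 9 = -9.092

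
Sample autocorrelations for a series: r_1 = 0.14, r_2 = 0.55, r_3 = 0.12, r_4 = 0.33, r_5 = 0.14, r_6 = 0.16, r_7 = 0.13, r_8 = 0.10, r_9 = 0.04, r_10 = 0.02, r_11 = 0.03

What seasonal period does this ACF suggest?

The largest autocorrelation is r_2 = 0.55, with weaker echoes at lags 4 (0.33) and 6 (0.16); the remaining lags stay at or below 0.14.
The dominant spike at lag 2 indicates a seasonal period of 2.

2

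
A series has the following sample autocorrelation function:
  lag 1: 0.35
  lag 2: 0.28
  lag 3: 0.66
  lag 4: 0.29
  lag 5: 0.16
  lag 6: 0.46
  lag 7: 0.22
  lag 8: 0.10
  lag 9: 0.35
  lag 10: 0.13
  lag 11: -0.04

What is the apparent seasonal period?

3

The largest autocorrelation is r_3 = 0.66, with a weaker echo at lag 6 (0.46); the remaining lags stay at or below 0.35. The elevated value at lag 1 (0.35), dropping to 0.28 at lag 2, reflects decaying short-term dependence rather than seasonality.
The dominant spike at lag 3 indicates a seasonal period of 3.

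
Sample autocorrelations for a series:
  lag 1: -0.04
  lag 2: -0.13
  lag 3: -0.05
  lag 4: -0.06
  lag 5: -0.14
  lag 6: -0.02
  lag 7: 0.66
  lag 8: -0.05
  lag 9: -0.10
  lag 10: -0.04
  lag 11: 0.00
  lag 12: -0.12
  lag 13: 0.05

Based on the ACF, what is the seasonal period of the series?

The largest autocorrelation is r_7 = 0.66; the remaining lags stay at or below 0.05.
The dominant spike at lag 7 indicates a seasonal period of 7.

7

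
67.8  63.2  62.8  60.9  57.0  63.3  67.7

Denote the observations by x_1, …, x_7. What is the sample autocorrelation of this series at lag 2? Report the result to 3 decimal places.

-0.318

Mean x̄ = (67.8 + 63.2 + 62.8 + 60.9 + 57.0 + 63.3 + 67.7)/7 = 63.2429
Numerator Σ_{t=1}^{5}(x_t−x̄)(x_{t+2}−x̄) = -27.1122
Denominator Σ(x_t−x̄)² = 85.2971
r_2 = -27.1122 / 85.2971 = -0.318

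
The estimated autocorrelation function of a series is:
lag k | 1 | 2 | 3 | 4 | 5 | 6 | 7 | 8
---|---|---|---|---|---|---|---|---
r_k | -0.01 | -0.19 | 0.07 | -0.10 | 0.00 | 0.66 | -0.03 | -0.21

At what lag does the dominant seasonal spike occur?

6

The largest autocorrelation is r_6 = 0.66; the remaining lags stay at or below 0.07.
The dominant spike at lag 6 indicates a seasonal period of 6.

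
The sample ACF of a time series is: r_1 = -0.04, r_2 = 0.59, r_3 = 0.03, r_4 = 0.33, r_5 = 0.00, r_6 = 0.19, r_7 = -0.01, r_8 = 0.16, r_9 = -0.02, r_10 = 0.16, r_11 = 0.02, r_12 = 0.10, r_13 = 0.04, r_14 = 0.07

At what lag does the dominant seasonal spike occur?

The largest autocorrelation is r_2 = 0.59, with weaker echoes at lags 4 (0.33), 6 (0.19), 8 (0.16) and 10 (0.16); the remaining lags stay at or below 0.10.
The dominant spike at lag 2 indicates a seasonal period of 2.

2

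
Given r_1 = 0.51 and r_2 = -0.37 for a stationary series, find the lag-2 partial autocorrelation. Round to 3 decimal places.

φ_{22} = (r_2 − r_1²) / (1 − r_1²)
r_1² = (0.51)² = 0.2601
Numerator = -0.37 − 0.2601 = -0.6301; denominator = 1 − 0.2601 = 0.7399
φ_{22} = -0.6301 / 0.7399 = -0.852

-0.852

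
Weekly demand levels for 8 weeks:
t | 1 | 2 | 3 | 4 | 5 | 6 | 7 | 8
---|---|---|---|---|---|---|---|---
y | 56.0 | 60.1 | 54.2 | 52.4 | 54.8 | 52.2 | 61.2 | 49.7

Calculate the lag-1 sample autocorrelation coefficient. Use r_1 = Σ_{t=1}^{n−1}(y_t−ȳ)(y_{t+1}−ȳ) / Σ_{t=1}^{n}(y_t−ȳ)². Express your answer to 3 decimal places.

-0.427

Mean ȳ = (56.0 + 60.1 + 54.2 + 52.4 + 54.8 + 52.2 + 61.2 + 49.7)/8 = 55.0750
Deviations from mean: 0.9250, 5.0250, -0.8750, -2.6750, -0.2750, -2.8750, 6.1250, -5.3750
Numerator Σ_{t=1}^{7}(y_t−ȳ)(y_{t+1}−ȳ) = -46.4131
Denominator Σ(y_t−ȳ)² = 108.7750
r_1 = -46.4131 / 108.7750 = -0.427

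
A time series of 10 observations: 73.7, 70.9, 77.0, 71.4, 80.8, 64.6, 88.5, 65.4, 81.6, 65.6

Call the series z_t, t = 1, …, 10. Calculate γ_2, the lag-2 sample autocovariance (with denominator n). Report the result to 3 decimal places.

Mean z̄ = (73.7 + 70.9 + 77.0 + 71.4 + 80.8 + 64.6 + 88.5 + 65.4 + 81.6 + 65.6)/10 = 73.9500
Σ_{t=1}^{8}(z_t−z̄)(z_{t+2}−z̄) = 414.0600
γ_2 = 414.0600 / 10 = 41.406

41.406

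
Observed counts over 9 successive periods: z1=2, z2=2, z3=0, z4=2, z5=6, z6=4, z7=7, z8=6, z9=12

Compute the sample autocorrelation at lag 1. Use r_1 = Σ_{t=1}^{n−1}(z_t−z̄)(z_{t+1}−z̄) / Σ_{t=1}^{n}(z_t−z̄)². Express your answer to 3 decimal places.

Mean z̄ = (2 + 2 + 0 + 2 + 6 + 4 + 7 + 6 + 12)/9 = 4.5556
Numerator Σ_{t=1}^{8}(z_t−z̄)(z_{t+1}−z̄) = 38.2469
Denominator Σ(z_t−z̄)² = 106.2222
r_1 = 38.2469 / 106.2222 = 0.360

0.360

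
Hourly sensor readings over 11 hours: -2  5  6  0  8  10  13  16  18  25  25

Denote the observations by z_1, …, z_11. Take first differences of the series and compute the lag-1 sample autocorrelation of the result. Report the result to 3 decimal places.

-0.377

First differences Δz: 7, 1, -6, 8, 2, 3, 3, 2, 7, 0
Mean of differences = 2.7000
Numerator Σ(Δz_t−Δz̄)(Δz_{t+1}−Δz̄) = -57.2900
Denominator Σ(Δz_t−Δz̄)² = 152.1000
r_1(Δz) = -57.2900 / 152.1000 = -0.377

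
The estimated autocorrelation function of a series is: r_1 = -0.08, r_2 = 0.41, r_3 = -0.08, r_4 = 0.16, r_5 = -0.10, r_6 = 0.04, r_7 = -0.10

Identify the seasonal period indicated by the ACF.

2

The largest autocorrelation is r_2 = 0.41, with a weaker echo at lag 4 (0.16); the remaining lags stay at or below 0.04.
The dominant spike at lag 2 indicates a seasonal period of 2.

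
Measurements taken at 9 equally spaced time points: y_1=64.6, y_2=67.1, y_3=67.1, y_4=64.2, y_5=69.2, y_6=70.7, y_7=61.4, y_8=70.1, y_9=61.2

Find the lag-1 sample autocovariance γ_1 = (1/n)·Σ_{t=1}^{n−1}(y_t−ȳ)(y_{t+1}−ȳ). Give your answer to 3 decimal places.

-6.068

Mean ȳ = (64.6 + 67.1 + 67.1 + 64.2 + 69.2 + 70.7 + 61.4 + 70.1 + 61.2)/9 = 66.1778
Σ_{t=1}^{8}(y_t−ȳ)(y_{t+1}−ȳ) = -54.6083
γ_1 = -54.6083 / 9 = -6.068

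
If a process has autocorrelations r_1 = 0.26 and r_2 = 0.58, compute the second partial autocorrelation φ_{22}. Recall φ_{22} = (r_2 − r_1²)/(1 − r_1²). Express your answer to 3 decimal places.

φ_{22} = (r_2 − r_1²) / (1 − r_1²)
r_1² = (0.26)² = 0.0676
Numerator = 0.58 − 0.0676 = 0.5124; denominator = 1 − 0.0676 = 0.9324
φ_{22} = 0.5124 / 0.9324 = 0.550

0.550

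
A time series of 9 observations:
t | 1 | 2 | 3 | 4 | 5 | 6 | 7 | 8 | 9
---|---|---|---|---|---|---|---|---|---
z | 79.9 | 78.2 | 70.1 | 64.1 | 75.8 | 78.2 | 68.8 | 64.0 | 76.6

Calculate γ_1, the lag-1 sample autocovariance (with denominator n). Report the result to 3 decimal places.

2.009

Mean z̄ = (79.9 + 78.2 + 70.1 + 64.1 + 75.8 + 78.2 + 68.8 + 64.0 + 76.6)/9 = 72.8556
Σ_{t=1}^{8}(z_t−z̄)(z_{t+1}−z̄) = 18.0847
γ_1 = 18.0847 / 9 = 2.009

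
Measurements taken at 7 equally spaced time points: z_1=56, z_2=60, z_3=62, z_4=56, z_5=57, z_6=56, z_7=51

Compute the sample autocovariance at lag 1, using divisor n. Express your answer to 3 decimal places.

Mean z̄ = (56 + 60 + 62 + 56 + 57 + 56 + 51)/7 = 56.8571
Deviations: -0.8571, 3.1429, 5.1429, -0.8571, 0.1429, -0.8571, -5.8571
Σ_{t=1}^{6}(z_t−z̄)(z_{t+1}−z̄) = 13.8367
γ_1 = 13.8367 / 7 = 1.977

1.977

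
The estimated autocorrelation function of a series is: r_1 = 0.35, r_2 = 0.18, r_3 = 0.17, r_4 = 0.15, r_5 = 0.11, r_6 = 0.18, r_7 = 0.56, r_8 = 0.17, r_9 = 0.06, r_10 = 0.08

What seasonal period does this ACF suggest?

7

The largest autocorrelation is r_7 = 0.56; the remaining lags stay at or below 0.35. The elevated value at lag 1 (0.35), dropping to 0.18 at lag 2, reflects decaying short-term dependence rather than seasonality.
The dominant spike at lag 7 indicates a seasonal period of 7.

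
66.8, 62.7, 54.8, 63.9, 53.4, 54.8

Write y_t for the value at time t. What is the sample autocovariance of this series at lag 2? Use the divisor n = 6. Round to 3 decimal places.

Mean ȳ = (66.8 + 62.7 + 54.8 + 63.9 + 53.4 + 54.8)/6 = 59.4000
Deviations: 7.4000, 3.3000, -4.6000, 4.5000, -6.0000, -4.6000
Σ_{t=1}^{4}(y_t−ȳ)(y_{t+2}−ȳ) = -12.2900
γ_2 = -12.2900 / 6 = -2.048

-2.048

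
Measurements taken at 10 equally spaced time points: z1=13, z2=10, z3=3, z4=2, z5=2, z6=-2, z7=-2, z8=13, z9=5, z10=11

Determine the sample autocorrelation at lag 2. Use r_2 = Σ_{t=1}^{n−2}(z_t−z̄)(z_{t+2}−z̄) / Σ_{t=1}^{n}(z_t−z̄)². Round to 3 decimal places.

Mean z̄ = (13 + 10 + 3 + 2 + 2 − 2 − 2 + 13 + 5 + 11)/10 = 5.5000
Numerator Σ_{t=1}^{8}(z_t−z̄)(z_{t+2}−z̄) = 15.5000
Denominator Σ(z_t−z̄)² = 306.5000
r_2 = 15.5000 / 306.5000 = 0.051

0.051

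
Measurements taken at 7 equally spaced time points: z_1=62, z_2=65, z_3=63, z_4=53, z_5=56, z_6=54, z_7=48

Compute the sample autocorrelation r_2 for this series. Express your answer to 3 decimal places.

Mean z̄ = (62 + 65 + 63 + 53 + 56 + 54 + 48)/7 = 57.2857
Deviations from mean: 4.7143, 7.7143, 5.7143, -4.2857, -1.2857, -3.2857, -9.2857
Numerator Σ_{t=1}^{5}(z_t−z̄)(z_{t+2}−z̄) = 12.5510
Denominator Σ(z_t−z̄)² = 231.4286
r_2 = 12.5510 / 231.4286 = 0.054

0.054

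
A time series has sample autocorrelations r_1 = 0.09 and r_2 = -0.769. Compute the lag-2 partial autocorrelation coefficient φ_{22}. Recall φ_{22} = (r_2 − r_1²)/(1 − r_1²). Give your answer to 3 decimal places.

φ_{22} = (r_2 − r_1²) / (1 − r_1²)
r_1² = (0.09)² = 0.0081
Numerator = -0.769 − 0.0081 = -0.7771; denominator = 1 − 0.0081 = 0.9919
φ_{22} = -0.7771 / 0.9919 = -0.783

-0.783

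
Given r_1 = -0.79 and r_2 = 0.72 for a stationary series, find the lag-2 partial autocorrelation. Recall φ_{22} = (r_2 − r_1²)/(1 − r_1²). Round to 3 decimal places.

φ_{22} = (r_2 − r_1²) / (1 − r_1²)
r_1² = (-0.79)² = 0.6241
Numerator = 0.72 − 0.6241 = 0.0959; denominator = 1 − 0.6241 = 0.3759
φ_{22} = 0.0959 / 0.3759 = 0.255

0.255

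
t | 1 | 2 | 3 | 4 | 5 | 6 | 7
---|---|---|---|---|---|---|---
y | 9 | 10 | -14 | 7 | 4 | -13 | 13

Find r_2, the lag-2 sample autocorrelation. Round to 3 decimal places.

Mean ȳ = (9 + 10 − 14 + 7 + 4 − 13 + 13)/7 = 2.2857
Numerator Σ_{t=1}^{5}(y_t−ȳ)(y_{t+2}−ȳ) = -154.5918
Denominator Σ(y_t−ȳ)² = 743.4286
r_2 = -154.5918 / 743.4286 = -0.208

-0.208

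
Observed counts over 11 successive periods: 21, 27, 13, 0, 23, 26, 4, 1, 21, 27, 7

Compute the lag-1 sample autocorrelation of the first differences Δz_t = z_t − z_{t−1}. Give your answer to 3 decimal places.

-0.086

First differences Δz: 6, -14, -13, 23, 3, -22, -3, 20, 6, -20
Mean of differences = -1.4000
Numerator Σ(Δz_t−Δz̄)(Δz_{t+1}−Δz̄) = -193.9600
Denominator Σ(Δz_t−Δz̄)² = 2248.4000
r_1(Δz) = -193.9600 / 2248.4000 = -0.086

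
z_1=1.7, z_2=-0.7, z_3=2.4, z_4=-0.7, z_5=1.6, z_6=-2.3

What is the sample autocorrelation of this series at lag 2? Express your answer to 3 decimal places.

0.549

Mean z̄ = (1.7 − 0.7 + 2.4 − 0.7 + 1.6 − 2.3)/6 = 0.3333
Deviations from mean: 1.3667, -1.0333, 2.0667, -1.0333, 1.2667, -2.6333
Numerator Σ_{t=1}^{4}(z_t−z̄)(z_{t+2}−z̄) = 9.2311
Denominator Σ(z_t−z̄)² = 16.8133
r_2 = 9.2311 / 16.8133 = 0.549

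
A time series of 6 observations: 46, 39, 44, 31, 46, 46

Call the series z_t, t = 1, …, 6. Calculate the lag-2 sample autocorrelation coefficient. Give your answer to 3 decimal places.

0.027

Mean z̄ = (46 + 39 + 44 + 31 + 46 + 46)/6 = 42.0000
Σ(z_t−z̄)(z_{t+2}−z̄) = (8.0000) + (33.0000) + (8.0000) + (-44.0000) = 5.0000
Denominator Σ(z_t−z̄)² = 182.0000
r_2 = 5.0000 / 182.0000 = 0.027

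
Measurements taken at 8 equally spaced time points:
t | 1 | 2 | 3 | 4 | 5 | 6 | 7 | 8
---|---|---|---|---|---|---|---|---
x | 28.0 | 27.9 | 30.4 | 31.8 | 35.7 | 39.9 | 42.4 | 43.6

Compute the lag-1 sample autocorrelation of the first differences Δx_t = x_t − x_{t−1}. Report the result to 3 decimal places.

First differences Δx: -0.1, 2.5, 1.4, 3.9, 4.2, 2.5, 1.2
Mean of differences = 2.2286
Numerator Σ(Δx_t−Δx̄)(Δx_{t+1}−Δx̄) = 1.3092
Denominator Σ(Δx_t−Δx̄)² = 13.9943
r_1(Δx) = 1.3092 / 13.9943 = 0.094

0.094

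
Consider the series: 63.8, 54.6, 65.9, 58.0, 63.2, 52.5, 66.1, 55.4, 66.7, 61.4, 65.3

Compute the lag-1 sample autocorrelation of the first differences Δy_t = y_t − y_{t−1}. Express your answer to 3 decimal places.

First differences Δy: -9.2, 11.3, -7.9, 5.2, -10.7, 13.6, -10.7, 11.3, -5.3, 3.9
Mean of differences = 0.1500
Numerator Σ(Δy_t−Δȳ)(Δy_{t+1}−Δȳ) = -783.5025
Denominator Σ(Δy_t−Δȳ)² = 886.4850
r_1(Δy) = -783.5025 / 886.4850 = -0.884

-0.884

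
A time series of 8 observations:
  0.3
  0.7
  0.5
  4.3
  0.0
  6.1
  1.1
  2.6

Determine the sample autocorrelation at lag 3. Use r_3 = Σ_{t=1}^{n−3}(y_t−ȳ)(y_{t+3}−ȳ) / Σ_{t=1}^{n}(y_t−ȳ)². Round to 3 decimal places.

Mean ȳ = (0.3 + 0.7 + 0.5 + 4.3 + 0.0 + 6.1 + 1.1 + 2.6)/8 = 1.9500
Deviations from mean: -1.6500, -1.2500, -1.4500, 2.3500, -1.9500, 4.1500, -0.8500, 0.6500
Numerator Σ_{t=1}^{5}(y_t−ȳ)(y_{t+3}−ȳ) = -10.7225
Denominator Σ(y_t−ȳ)² = 34.0800
r_3 = -10.7225 / 34.0800 = -0.315

-0.315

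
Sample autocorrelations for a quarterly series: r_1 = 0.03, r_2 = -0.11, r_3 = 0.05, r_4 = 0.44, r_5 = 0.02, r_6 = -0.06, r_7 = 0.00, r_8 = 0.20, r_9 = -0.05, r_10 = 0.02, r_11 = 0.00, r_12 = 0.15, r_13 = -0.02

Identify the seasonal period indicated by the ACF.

4

The largest autocorrelation is r_4 = 0.44, with weaker echoes at lags 8 (0.20) and 12 (0.15); the remaining lags stay at or below 0.05.
The dominant spike at lag 4 indicates a seasonal period of 4.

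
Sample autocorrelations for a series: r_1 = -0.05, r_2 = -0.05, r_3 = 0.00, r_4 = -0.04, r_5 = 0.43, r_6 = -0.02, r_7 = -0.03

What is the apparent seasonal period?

5

The largest autocorrelation is r_5 = 0.43; the remaining lags stay at or below 0.00.
The dominant spike at lag 5 indicates a seasonal period of 5.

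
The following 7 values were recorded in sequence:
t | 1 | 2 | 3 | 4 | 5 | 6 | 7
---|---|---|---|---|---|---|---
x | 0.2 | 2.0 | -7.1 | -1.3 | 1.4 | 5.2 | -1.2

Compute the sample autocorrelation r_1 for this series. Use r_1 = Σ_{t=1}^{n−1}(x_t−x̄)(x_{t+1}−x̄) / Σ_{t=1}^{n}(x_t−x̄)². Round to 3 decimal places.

Mean x̄ = (0.2 + 2.0 − 7.1 − 1.3 + 1.4 + 5.2 − 1.2)/7 = -0.1143
Numerator Σ_{t=1}^{6}(x_t−x̄)(x_{t+1}−x̄) = -5.3402
Denominator Σ(x_t−x̄)² = 86.4886
r_1 = -5.3402 / 86.4886 = -0.062

-0.062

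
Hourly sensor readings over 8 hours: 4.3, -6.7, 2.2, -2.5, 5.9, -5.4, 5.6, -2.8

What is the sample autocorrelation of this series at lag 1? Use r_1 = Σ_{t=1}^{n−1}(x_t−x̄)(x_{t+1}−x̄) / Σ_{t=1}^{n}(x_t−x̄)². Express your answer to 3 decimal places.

-0.797

Mean x̄ = (4.3 − 6.7 + 2.2 − 2.5 + 5.9 − 5.4 + 5.6 − 2.8)/8 = 0.0750
Numerator Σ_{t=1}^{7}(x_t−x̄)(x_{t+1}−x̄) = -141.5181
Denominator Σ(x_t−x̄)² = 177.5950
r_1 = -141.5181 / 177.5950 = -0.797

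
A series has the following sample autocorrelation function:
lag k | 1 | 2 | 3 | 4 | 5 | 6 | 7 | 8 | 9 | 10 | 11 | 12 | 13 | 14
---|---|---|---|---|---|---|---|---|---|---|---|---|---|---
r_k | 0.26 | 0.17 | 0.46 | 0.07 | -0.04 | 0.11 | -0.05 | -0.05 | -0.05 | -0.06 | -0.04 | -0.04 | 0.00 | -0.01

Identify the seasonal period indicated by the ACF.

The largest autocorrelation is r_3 = 0.46; the remaining lags stay at or below 0.26. The elevated value at lag 1 (0.26), dropping to 0.17 at lag 2, reflects decaying short-term dependence rather than seasonality.
The dominant spike at lag 3 indicates a seasonal period of 3.

3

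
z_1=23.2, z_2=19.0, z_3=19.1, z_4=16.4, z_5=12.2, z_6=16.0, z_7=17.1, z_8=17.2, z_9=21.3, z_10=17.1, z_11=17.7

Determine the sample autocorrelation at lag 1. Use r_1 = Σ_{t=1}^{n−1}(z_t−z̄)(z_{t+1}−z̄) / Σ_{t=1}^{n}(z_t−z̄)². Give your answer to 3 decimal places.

0.262

Mean z̄ = (23.2 + 19.0 + 19.1 + 16.4 + 12.2 + 16.0 + 17.1 + 17.2 + 21.3 + 17.1 + 17.7)/11 = 17.8455
Numerator Σ_{t=1}^{10}(z_t−z̄)(z_{t+1}−z̄) = 21.5561
Denominator Σ(z_t−z̄)² = 82.4273
r_1 = 21.5561 / 82.4273 = 0.262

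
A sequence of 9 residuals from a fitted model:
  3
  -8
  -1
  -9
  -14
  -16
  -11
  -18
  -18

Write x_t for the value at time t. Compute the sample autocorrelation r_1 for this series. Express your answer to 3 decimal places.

Mean x̄ = (3 − 8 − 1 − 9 − 14 − 16 − 11 − 18 − 18)/9 = -10.2222
Numerator Σ_{t=1}^{8}(x_t−x̄)(x_{t+1}−x̄) = 149.3951
Denominator Σ(x_t−x̄)² = 435.5556
r_1 = 149.3951 / 435.5556 = 0.343

0.343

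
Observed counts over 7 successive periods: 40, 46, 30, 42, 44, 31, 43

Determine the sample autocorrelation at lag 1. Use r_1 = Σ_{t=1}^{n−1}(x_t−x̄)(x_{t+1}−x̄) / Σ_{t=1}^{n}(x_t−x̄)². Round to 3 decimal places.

-0.572

Mean x̄ = (40 + 46 + 30 + 42 + 44 + 31 + 43)/7 = 39.4286
Numerator Σ_{t=1}^{6}(x_t−x̄)(x_{t+1}−x̄) = -139.3265
Denominator Σ(x_t−x̄)² = 243.7143
r_1 = -139.3265 / 243.7143 = -0.572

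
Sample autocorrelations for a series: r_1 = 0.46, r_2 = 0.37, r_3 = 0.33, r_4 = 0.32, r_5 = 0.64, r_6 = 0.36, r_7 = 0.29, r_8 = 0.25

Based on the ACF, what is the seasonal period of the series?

The largest autocorrelation is r_5 = 0.64; the remaining lags stay at or below 0.46. The elevated value at lag 1 (0.46), dropping to 0.37 at lag 2, reflects decaying short-term dependence rather than seasonality.
The dominant spike at lag 5 indicates a seasonal period of 5.

5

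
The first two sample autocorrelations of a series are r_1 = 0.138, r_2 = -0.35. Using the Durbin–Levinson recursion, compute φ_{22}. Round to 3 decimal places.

-0.376

φ_{22} = (r_2 − r_1²) / (1 − r_1²)
r_1² = (0.138)² = 0.019044
Numerator = -0.35 − 0.0190 = -0.3690; denominator = 1 − 0.0190 = 0.9810
φ_{22} = -0.3690 / 0.9810 = -0.376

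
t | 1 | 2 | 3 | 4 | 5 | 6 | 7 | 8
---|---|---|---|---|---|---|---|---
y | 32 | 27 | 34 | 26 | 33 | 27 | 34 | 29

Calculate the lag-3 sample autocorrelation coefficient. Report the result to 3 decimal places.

Mean ȳ = (32 + 27 + 34 + 26 + 33 + 27 + 34 + 29)/8 = 30.2500
Deviations from mean: 1.7500, -3.2500, 3.7500, -4.2500, 2.7500, -3.2500, 3.7500, -1.2500
Σ(y_t−ȳ)(y_{t+3}−ȳ) = (-7.4375) + (-8.9375) + (-12.1875) + (-15.9375) + (-3.4375) = -47.9375
Denominator Σ(y_t−ȳ)² = 79.5000
r_3 = -47.9375 / 79.5000 = -0.603

-0.603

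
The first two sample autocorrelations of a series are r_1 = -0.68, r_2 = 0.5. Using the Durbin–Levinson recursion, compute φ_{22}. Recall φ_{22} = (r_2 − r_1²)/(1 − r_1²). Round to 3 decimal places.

φ_{22} = (r_2 − r_1²) / (1 − r_1²)
r_1² = (-0.68)² = 0.4624
Numerator = 0.5 − 0.4624 = 0.0376; denominator = 1 − 0.4624 = 0.5376
φ_{22} = 0.0376 / 0.5376 = 0.070

0.070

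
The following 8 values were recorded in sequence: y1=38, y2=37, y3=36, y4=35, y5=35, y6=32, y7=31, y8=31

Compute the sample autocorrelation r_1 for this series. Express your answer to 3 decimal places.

0.638

Mean ȳ = (38 + 37 + 36 + 35 + 35 + 32 + 31 + 31)/8 = 34.3750
Deviations from mean: 3.6250, 2.6250, 1.6250, 0.6250, 0.6250, -2.3750, -3.3750, -3.3750
Σ(y_t−ȳ)(y_{t+1}−ȳ) = (9.5156) + (4.2656) + (1.0156) + (0.3906) + (-1.4844) + (8.0156) + (11.3906) = 33.1094
Denominator Σ(y_t−ȳ)² = 51.8750
r_1 = 33.1094 / 51.8750 = 0.638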